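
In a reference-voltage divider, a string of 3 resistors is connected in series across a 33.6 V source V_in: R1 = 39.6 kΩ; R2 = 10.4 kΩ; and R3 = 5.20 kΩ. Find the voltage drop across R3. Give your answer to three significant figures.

Total series resistance ΣR = 39.6 + 10.4 + 5.20 = 55.20 kΩ.
By the voltage-divider rule, V = 33.6 × 5.200/55.20 = 3.165 V.

V ≈ 3.17 V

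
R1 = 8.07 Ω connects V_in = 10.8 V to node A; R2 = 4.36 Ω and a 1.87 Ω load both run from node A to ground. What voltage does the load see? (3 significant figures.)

First combine the lower leg with the load: R2 ‖ R_L = 1.309 Ω.
Now apply the divider: V_out = 10.8 × 0.1395 = 1.507 V.

V_out ≈ 1.51 V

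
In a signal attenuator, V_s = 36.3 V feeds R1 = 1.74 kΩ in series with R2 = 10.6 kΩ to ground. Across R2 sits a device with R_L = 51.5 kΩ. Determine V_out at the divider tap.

V_out ≈ 30.3 V

First combine the lower leg with the load: R2 ‖ R_L = 8.791 kΩ.
Now apply the divider: V_out = 36.3 × 0.8348 = 30.30 V.
(Unloaded it would be 31.2 V; the load pulls it down.)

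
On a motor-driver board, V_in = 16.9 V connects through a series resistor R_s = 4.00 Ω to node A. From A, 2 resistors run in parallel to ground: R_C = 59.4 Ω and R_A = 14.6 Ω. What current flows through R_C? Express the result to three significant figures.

Parallel bank: R_p = 1/(1/59.4 + 1/14.6) = 11.72 Ω.
V_A = 16.9 × 11.72/15.72 = 12.60 V.
I(R_C) = V_A / R_C = 12.60/59.4 = 0.2121 A.
(Equivalently: I_total = 1.075 A, then current-divider fraction G_k/ΣG = 0.1973.)

I ≈ 0.212 A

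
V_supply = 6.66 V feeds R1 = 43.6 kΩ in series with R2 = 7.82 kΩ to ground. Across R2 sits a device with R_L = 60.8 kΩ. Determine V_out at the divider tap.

V_out ≈ 0.913 V

R2 ‖ R_L = (7.82 × 60.8)/(7.82 + 60.8) = 6.929 kΩ.
Now apply the divider: V_out = 6.66 × 0.1371 = 0.9133 V.
(Unloaded it would be 1.01 V; the load pulls it down.)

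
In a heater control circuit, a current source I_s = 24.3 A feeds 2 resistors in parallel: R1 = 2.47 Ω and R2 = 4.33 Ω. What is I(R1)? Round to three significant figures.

Two-branch current divider: I_k = I_s · R_other/(R_1 + R_2).
I(R1) = 24.3 × 4.33/(2.47 + 4.33) = 24.3 × 0.6368 = 15.47 A.

I ≈ 15.5 A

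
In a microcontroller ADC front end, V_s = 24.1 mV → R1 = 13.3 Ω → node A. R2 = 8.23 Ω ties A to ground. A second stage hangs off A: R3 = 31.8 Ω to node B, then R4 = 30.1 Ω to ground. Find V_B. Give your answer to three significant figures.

V_B ≈ 4.14 mV

The second stage (R3 + R4 = 61.90 Ω) loads node A in parallel with R2.
R2 ‖ (R3+R4) = 7.264 Ω.
So V_A = 24.1 × 0.3532 = 8.513 mV.
Then the unloaded second divider: V_B = V_A × R4/(R3+R4) = 8.513 × 0.4863 = 4.140 mV.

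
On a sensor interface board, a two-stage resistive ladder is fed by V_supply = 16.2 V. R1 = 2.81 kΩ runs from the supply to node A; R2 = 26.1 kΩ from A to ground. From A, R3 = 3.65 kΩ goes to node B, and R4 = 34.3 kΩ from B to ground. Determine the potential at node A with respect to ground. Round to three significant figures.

Node A sees R2 in parallel with the series input of stage 2, R3 + R4 = 37.95 kΩ.
R2 ‖ (R3+R4) = 15.46 kΩ.
First divider: V_A = V_supply · 15.46/(2.81 + 15.46) = 13.71 V.

V_A ≈ 13.7 V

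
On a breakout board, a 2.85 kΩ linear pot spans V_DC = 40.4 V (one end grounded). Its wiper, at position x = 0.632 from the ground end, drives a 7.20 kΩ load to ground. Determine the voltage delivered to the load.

V_out ≈ 23.4 V

The pot divides into 1.049 kΩ above the wiper and 1.801 kΩ below.
(x·R_p) ‖ R_L = 1.441 kΩ.
V_out = 40.4 × 1.441/(1.049 + 1.441) = 23.38 V.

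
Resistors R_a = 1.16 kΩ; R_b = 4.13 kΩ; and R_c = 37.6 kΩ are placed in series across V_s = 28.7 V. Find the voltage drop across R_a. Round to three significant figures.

Total series resistance ΣR = 1.16 + 4.13 + 37.6 = 42.89 kΩ.
Voltage divider: V = V_s · (1.160 / 42.89) = 28.7 × 0.02705 = 0.7762 V.

V ≈ 0.776 V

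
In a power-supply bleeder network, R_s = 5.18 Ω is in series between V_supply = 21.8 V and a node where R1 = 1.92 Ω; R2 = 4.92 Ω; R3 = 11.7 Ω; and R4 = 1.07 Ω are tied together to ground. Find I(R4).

I ≈ 2.03 A

Parallel bank: R_p = 1/(1/1.92 + 1/4.92 + 1/11.7 + 1/1.07) = 0.5734 Ω.
Node voltage V_A = V_supply · R_p/(R_s + R_p) = 21.8 × 0.09966 = 2.172 V.
I(R4) = V_A / R4 = 2.172/1.07 = 2.030 A.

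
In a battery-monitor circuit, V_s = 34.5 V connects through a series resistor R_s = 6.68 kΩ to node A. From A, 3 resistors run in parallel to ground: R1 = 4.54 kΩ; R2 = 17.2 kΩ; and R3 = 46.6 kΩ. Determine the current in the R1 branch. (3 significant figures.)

I ≈ 2.53 mA

Equivalent of the parallel group: R_p = 3.335 kΩ.
Node voltage V_A = V_s · R_p/(R_s + R_p) = 34.5 × 0.3330 = 11.49 V.
I(R1) = V_A / R1 = 11.49/4.54 = 2.530 mA.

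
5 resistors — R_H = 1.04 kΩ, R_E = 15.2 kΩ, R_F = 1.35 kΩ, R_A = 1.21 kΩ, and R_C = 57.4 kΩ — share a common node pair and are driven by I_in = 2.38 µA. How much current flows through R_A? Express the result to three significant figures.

I ≈ 0.753 µA

Conductances: ΣG = 1/1.04 + 1/15.2 + 1/1.35 + 1/1.21 + 1/57.4 = 2.612 (1/kΩ).
Current divider: I(R_A) = I_in · G_k/ΣG = 2.38 × (0.8264/2.612) = 2.38 × 0.3164 = 0.7531 µA.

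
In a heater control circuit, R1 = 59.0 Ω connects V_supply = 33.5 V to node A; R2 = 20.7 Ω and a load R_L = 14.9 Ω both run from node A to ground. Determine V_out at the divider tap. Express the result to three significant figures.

V_out ≈ 4.29 V

First combine the lower leg with the load: R2 ‖ R_L = 8.664 Ω.
Then V_out = V_supply · R2'/(R1 + R2') = 33.5 × 8.664/67.66 = 4.289 V.
(Unloaded it would be 8.70 V; the load pulls it down.)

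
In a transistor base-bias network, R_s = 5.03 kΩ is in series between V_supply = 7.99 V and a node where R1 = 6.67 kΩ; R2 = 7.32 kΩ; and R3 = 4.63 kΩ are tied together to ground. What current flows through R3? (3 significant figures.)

I ≈ 0.489 mA

Equivalent of the parallel group: R_p = 1.990 kΩ.
V_A = 7.99 × 1.990/7.020 = 2.265 V.
I(R3) = V_A / R3 = 2.265/4.63 = 0.4892 mA.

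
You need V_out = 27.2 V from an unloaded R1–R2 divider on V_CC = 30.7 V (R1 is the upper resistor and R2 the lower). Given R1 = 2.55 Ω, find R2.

R2 ≈ 19.8 Ω

The divider ratio is R2/(R1+R2) = 27.2/30.7 = 0.8860.
Rearranging, R2 = R1·k/(1−k) = 2.55 × 7.771 = 19.82 Ω.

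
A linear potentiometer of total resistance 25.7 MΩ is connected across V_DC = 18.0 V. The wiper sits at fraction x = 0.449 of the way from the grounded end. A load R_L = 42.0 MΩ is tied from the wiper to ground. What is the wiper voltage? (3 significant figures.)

Split the track: R_lower = x·R_p = 11.54 MΩ, R_upper = (1−x)·R_p = 14.16 MΩ.
(x·R_p) ‖ R_L = 9.052 MΩ.
Loaded-divider output: V_out = 18.0 × 0.3900 = 7.019 V.

V_out ≈ 7.02 V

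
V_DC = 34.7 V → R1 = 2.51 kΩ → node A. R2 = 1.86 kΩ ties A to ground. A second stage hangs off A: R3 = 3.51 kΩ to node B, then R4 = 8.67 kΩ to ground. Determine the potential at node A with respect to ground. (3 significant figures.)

V_A ≈ 13.6 V

Looking into the second stage from A: R3 + R4 = 12.18 kΩ appears in parallel with R2.
Effective lower resistance at A: R2 ‖ 12.18 = 1.614 kΩ.
V_A = 34.7 × 1.614/(2.51 + 1.614) = 13.58 V.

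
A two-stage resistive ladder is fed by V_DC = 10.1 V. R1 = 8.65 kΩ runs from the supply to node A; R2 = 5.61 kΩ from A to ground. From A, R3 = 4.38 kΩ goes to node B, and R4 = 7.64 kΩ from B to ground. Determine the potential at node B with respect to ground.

Node A sees R2 in parallel with the series input of stage 2, R3 + R4 = 12.02 kΩ.
R2 ‖ (R3+R4) = 3.825 kΩ.
V_A = 10.1 × 3.825/(8.65 + 3.825) = 3.097 V.
V_B = V_A × 0.6356 = 1.968 V.

V_B ≈ 1.97 V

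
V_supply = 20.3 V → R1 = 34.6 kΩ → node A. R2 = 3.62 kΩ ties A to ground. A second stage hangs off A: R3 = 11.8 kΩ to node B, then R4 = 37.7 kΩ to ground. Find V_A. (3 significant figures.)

Looking into the second stage from A: R3 + R4 = 49.50 kΩ appears in parallel with R2.
R2 ‖ (R3+R4) = 3.373 kΩ.
First divider: V_A = V_supply · 3.373/(34.6 + 3.373) = 1.803 V.

V_A ≈ 1.80 V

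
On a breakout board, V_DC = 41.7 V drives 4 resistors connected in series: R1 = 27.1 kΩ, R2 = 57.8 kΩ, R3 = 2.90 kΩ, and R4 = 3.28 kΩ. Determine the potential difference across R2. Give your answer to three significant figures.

V ≈ 26.5 V

ΣR = 27.1 + 57.8 + 2.90 + 3.28 = 91.08 kΩ.
By the voltage-divider rule, V = 41.7 × 57.80/91.08 = 26.46 V.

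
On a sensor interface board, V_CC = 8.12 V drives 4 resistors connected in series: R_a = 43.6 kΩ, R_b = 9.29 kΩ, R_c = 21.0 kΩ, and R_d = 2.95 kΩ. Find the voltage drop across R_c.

Total series resistance ΣR = 43.6 + 9.29 + 21.0 + 2.95 = 76.84 kΩ.
V = V_CC · R/ΣR = 8.12 × 0.2733 = 2.219 V.

V ≈ 2.22 V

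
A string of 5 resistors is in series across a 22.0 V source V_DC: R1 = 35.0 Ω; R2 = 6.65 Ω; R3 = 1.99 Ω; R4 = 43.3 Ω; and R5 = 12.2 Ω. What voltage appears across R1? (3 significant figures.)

ΣR = 35.0 + 6.65 + 1.99 + 43.3 + 12.2 = 99.14 Ω.
V = V_DC · R/ΣR = 22.0 × 0.3530 = 7.767 V.

V ≈ 7.77 V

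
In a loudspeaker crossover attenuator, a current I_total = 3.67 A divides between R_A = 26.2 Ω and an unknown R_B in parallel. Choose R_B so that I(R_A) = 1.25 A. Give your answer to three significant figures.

Two-branch current divider: I_A = I_total · R_B/(R_A + R_B).
With f = 0.3406, R_B = R_A · f/(1−f) = 26.2 × 0.5165 = 13.53 Ω.

R_B ≈ 13.5 Ω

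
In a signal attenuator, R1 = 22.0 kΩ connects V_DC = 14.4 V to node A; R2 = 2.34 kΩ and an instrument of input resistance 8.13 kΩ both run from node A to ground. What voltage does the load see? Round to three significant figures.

V_out ≈ 1.10 V

First combine the lower leg with the load: R2 ‖ R_L = 1.817 kΩ.
Now apply the divider: V_out = 14.4 × 0.07629 = 1.099 V.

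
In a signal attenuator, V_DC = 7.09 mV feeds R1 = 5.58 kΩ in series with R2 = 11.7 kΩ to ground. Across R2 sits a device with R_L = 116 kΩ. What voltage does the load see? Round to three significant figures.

First combine the lower leg with the load: R2 ‖ R_L = 10.63 kΩ.
Then V_out = V_DC · R2'/(R1 + R2') = 7.09 × 10.63/16.21 = 4.649 mV.
(Unloaded it would be 4.80 mV; the load pulls it down.)

V_out ≈ 4.65 mV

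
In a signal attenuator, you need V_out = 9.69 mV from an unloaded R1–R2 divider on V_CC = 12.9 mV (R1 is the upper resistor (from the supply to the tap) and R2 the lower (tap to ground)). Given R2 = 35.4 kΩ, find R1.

V_out/V_CC = R2/(R1+R2) = 0.7512.
So R1 = R2 · (V_CC/V_out − 1) = 35.4 × (12.9/9.69 − 1) = 35.4 × 0.3313 = 11.73 kΩ.

R1 ≈ 11.7 kΩ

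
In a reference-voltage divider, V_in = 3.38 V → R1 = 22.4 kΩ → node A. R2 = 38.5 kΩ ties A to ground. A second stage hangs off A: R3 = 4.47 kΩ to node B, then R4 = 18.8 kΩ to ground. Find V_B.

Node A sees R2 in parallel with the series input of stage 2, R3 + R4 = 23.27 kΩ.
Effective lower resistance at A: R2 ‖ 23.27 = 14.50 kΩ.
First divider: V_A = V_in · 14.50/(22.4 + 14.50) = 1.328 V.
V_B = V_A × 0.8079 = 1.073 V.

V_B ≈ 1.07 V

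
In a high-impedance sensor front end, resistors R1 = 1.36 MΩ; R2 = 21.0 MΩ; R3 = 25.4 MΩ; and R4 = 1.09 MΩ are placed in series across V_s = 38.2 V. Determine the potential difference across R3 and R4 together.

V ≈ 20.7 V

ΣR = 1.36 + 21.0 + 25.4 + 1.09 = 48.85 MΩ.
R_{R3..R4} = 25.4 + 1.09 = 26.49 MΩ.
By the voltage-divider rule, V = 38.2 × 26.49/48.85 = 20.71 V.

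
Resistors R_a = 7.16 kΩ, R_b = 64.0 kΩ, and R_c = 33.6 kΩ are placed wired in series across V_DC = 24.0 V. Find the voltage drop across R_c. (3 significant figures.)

Series total: ΣR = 7.16 + 64.0 + 33.6 = 104.8 kΩ.
V = V_DC · R/ΣR = 24.0 × 0.3207 = 7.698 V.

V ≈ 7.70 V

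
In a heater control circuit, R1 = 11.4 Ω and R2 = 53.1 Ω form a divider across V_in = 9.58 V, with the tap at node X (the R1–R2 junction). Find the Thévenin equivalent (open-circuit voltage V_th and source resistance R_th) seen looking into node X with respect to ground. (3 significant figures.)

V_th ≈ 7.89 V, R_th ≈ 9.39 Ω

Open-circuit (no load on X): V_th = V_in · R2/(R1 + R2) = 9.58 × 53.1/(11.40 + 53.1) = 7.887 V.
With V_in suppressed (replaced by a short), R_th = R1 ‖ R2 = (11.40 × 53.1)/(11.40 + 53.1) = 9.385 Ω.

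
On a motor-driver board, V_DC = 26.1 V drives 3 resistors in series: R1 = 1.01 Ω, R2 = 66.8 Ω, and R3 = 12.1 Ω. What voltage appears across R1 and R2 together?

ΣR = 1.01 + 66.8 + 12.1 = 79.91 Ω.
R_{R1..R2} = 1.01 + 66.8 = 67.81 Ω.
V = V_DC · R/ΣR = 26.1 × 0.8486 = 22.15 V.

V ≈ 22.1 V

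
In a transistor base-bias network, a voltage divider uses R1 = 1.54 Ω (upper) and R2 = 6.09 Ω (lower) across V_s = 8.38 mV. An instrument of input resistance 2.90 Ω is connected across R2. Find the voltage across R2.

R2 ‖ R_L = (6.09 × 2.90)/(6.09 + 2.90) = 1.965 Ω.
Voltage divider with the loaded lower leg: V_out = 8.38 × 1.965/(1.54 + 1.965) = 8.38 × 0.5606 = 4.698 mV.
(Unloaded it would be 6.69 mV; the load pulls it down.)

V_out ≈ 4.70 mV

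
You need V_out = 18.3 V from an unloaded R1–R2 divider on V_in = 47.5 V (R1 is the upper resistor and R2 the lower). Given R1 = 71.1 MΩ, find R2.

Required fraction k = V_out/V_in = 0.3853.
Rearranging, R2 = R1·k/(1−k) = 71.1 × 0.6267 = 44.56 MΩ.

R2 ≈ 44.6 MΩ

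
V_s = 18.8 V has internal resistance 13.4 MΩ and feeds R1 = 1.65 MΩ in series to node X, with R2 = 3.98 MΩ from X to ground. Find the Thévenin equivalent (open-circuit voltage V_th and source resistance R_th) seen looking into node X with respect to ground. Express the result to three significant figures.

V_th ≈ 3.93 V, R_th ≈ 3.15 MΩ

R1' = 13.4 + 1.65 = 15.05 MΩ (source resistance + R1).
V_th is the unloaded tap voltage: V_s · R2/(R1'+R2) = 18.8 × 0.2091 = 3.932 V.
Zeroing V_s shorts the top of R1' to ground, so R_th = R1' ‖ R2 = 3.148 MΩ.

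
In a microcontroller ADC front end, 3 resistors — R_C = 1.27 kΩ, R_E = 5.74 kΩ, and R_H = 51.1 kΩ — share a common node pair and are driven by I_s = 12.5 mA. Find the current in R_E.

Total conductance ΣG = 1/1.27 + 1/5.74 + 1/51.1 = 0.9812 (units of 1/kΩ).
Current divider: I(R_E) = I_s · G_k/ΣG = 12.5 × (0.1742/0.9812) = 12.5 × 0.1776 = 2.219 mA.

I ≈ 2.22 mA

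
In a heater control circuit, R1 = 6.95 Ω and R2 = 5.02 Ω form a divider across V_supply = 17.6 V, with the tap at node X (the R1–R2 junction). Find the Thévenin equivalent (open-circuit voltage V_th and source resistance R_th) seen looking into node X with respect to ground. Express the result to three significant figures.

V_th is the unloaded tap voltage: V_supply · R2/(R1+R2) = 17.6 × 0.4194 = 7.381 V.
Zeroing V_supply shorts the top of R1 to ground, so R_th = R1 ‖ R2 = 2.915 Ω.

V_th ≈ 7.38 V, R_th ≈ 2.91 Ω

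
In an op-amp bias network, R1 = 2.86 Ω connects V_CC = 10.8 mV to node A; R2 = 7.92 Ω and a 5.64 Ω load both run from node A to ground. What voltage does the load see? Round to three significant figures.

First combine the lower leg with the load: R2 ‖ R_L = 3.294 Ω.
Voltage divider with the loaded lower leg: V_out = 10.8 × 3.294/(2.86 + 3.294) = 10.8 × 0.5353 = 5.781 mV.

V_out ≈ 5.78 mV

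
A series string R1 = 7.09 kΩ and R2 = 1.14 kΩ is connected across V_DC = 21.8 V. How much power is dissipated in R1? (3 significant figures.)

ΣR = 8.230 kΩ → I = 21.8/8.230 = 2.649 mA.
P = I²R = 7.016 × 7.09 = 49.75 mW.

P ≈ 49.7 mW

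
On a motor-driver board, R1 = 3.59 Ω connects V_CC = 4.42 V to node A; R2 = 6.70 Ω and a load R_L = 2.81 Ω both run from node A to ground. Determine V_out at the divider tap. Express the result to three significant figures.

The load sits in parallel with R2, giving an effective lower resistance R2' = R2·R_L/(R2+R_L) = 1.980 Ω.
Voltage divider with the loaded lower leg: V_out = 4.42 × 1.980/(3.59 + 1.980) = 4.42 × 0.3554 = 1.571 V.

V_out ≈ 1.57 V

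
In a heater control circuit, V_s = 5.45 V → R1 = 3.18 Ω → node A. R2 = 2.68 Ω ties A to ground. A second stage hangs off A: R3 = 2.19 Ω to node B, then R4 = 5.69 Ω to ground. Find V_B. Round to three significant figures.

V_B ≈ 1.52 V

The second stage (R3 + R4 = 7.880 Ω) loads node A in parallel with R2.
R2 ‖ (R3+R4) = 2.000 Ω.
So V_A = 5.45 × 0.3861 = 2.104 V.
V_B = V_A × 0.7221 = 1.519 V.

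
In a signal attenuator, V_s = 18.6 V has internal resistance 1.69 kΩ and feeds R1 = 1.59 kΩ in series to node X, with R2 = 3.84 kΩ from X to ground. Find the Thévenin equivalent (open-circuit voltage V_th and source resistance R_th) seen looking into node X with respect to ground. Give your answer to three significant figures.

V_th ≈ 10.0 V, R_th ≈ 1.77 kΩ

R1' = 1.69 + 1.59 = 3.280 kΩ (source resistance + R1).
Open-circuit (no load on X): V_th = V_s · R2/(R1' + R2) = 18.6 × 3.84/(3.280 + 3.84) = 10.03 V.
With V_s suppressed (replaced by a short), R_th = R1' ‖ R2 = (3.280 × 3.84)/(3.280 + 3.84) = 1.769 kΩ.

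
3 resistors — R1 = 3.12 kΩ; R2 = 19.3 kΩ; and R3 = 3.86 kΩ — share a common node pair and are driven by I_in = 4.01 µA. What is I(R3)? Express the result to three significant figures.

Conductances: ΣG = 1/3.12 + 1/19.3 + 1/3.86 = 0.6314 (1/kΩ).
R3 takes the fraction G_k/ΣG = 0.2591/0.6314 = 0.4103, so I = 4.01 × 0.4103 = 1.645 µA.

I ≈ 1.65 µA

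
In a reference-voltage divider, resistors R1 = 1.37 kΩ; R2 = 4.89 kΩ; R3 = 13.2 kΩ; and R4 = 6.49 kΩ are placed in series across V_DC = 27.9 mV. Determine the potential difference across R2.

V ≈ 5.26 mV

Series total: ΣR = 1.37 + 4.89 + 13.2 + 6.49 = 25.95 kΩ.
By the voltage-divider rule, V = 27.9 × 4.890/25.95 = 5.257 mV.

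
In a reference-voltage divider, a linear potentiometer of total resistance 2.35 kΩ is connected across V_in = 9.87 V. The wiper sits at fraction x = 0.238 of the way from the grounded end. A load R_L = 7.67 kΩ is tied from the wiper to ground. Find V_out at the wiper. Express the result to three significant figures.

Lower segment x·R_p = 0.5593 kΩ; upper segment (1−x)·R_p = 1.791 kΩ.
(x·R_p) ‖ R_L = 0.5213 kΩ.
Then V_out = V_in · 0.5213/(1.791 + 0.5213) = 2.225 V.

V_out ≈ 2.23 V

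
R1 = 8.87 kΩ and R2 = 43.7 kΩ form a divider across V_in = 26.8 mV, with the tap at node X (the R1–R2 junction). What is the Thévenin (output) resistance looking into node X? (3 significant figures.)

Zeroing V_in shorts the top of R1 to ground, so R_th = R1 ‖ R2 = 7.373 kΩ.

R_th ≈ 7.37 kΩ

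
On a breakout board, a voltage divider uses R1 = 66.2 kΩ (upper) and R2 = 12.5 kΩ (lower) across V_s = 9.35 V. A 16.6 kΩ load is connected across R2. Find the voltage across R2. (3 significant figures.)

First combine the lower leg with the load: R2 ‖ R_L = 7.131 kΩ.
Voltage divider with the loaded lower leg: V_out = 9.35 × 7.131/(66.2 + 7.131) = 9.35 × 0.09724 = 0.9092 V.
(Unloaded it would be 1.49 V; the load pulls it down.)

V_out ≈ 0.909 V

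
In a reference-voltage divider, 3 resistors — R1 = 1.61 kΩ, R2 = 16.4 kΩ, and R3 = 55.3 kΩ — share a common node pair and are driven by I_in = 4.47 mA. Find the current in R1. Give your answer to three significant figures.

I ≈ 3.97 mA

ΣG = 1/1.61 + 1/16.4 + 1/55.3 = 0.7002.
By the current-divider rule, I = I_in · G_k/ΣG = 4.47 × 0.8871 = 3.965 mA.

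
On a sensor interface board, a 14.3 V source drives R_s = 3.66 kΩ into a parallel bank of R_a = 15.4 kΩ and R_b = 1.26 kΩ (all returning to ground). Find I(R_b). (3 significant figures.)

I ≈ 2.74 mA

Equivalent of the parallel group: R_p = 1.165 kΩ.
Node voltage V_A = V_supply · R_p/(R_s + R_p) = 14.3 × 0.2414 = 3.452 V.
I(R_b) = V_A / R_b = 3.452/1.26 = 2.740 mA.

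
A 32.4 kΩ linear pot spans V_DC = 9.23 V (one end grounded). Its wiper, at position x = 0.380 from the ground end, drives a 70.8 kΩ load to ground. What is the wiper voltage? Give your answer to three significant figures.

The pot divides into 20.09 kΩ above the wiper and 12.31 kΩ below.
(x·R_p) ‖ R_L = 10.49 kΩ.
Then V_out = V_DC · 10.49/(20.09 + 10.49) = 3.166 V.

V_out ≈ 3.17 V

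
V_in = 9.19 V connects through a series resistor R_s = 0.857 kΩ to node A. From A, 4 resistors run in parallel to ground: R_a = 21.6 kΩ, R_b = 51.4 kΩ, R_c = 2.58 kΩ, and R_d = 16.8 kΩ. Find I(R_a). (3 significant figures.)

Combine the parallel branches: R_p = (1/21.6 + 1/51.4 + 1/2.58 + 1/16.8)⁻¹ = 1.950 kΩ.
Node voltage V_A = V_in · R_p/(R_s + R_p) = 9.19 × 0.6947 = 6.384 V.
I(R_a) = V_A / R_a = 6.384/21.6 = 0.2956 mA.
(Check via current divider: I_total = 3.274 mA; share G_k/ΣG = 0.09027 → same result.)

I ≈ 0.296 mA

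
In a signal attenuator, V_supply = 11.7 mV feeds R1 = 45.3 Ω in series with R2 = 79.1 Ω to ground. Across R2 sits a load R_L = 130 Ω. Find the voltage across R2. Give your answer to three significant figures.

V_out ≈ 6.09 mV

R2 ‖ R_L = (79.1 × 130)/(79.1 + 130) = 49.18 Ω.
Voltage divider with the loaded lower leg: V_out = 11.7 × 49.18/(45.3 + 49.18) = 11.7 × 0.5205 = 6.090 mV.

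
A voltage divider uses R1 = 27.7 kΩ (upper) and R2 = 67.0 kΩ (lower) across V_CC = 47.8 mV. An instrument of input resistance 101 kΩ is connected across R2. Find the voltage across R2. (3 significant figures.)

V_out ≈ 28.3 mV

R2 ‖ R_L = (67.0 × 101)/(67.0 + 101) = 40.28 kΩ.
Now apply the divider: V_out = 47.8 × 0.5925 = 28.32 mV.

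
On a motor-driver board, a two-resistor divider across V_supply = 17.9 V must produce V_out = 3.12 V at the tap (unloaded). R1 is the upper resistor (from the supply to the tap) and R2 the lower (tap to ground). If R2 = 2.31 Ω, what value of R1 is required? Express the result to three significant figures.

R1 ≈ 10.9 Ω

The divider ratio is R2/(R1+R2) = 3.12/17.9 = 0.1743.
Rearranging, R1 = R2·(1−k)/k = 2.31 × 4.737 = 10.94 Ω.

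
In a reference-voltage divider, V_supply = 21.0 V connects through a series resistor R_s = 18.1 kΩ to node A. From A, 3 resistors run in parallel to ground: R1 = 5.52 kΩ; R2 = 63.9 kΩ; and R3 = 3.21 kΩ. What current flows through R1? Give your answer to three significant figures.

Equivalent of the parallel group: R_p = 1.967 kΩ.
V_A by voltage divider: V_A = 21.0 × 1.967/(18.1 + 1.967) = 2.059 V.
Branch current I = V_A/R1 = 2.059/5.52 = 0.3729 mA.

I ≈ 0.373 mA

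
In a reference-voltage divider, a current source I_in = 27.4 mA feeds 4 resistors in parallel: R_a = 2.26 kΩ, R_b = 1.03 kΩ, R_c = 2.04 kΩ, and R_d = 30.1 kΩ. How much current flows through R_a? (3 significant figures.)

ΣG = 1/2.26 + 1/1.03 + 1/2.04 + 1/30.1 = 1.937.
By the current-divider rule, I = I_in · G_k/ΣG = 27.4 × 0.2285 = 6.260 mA.

I ≈ 6.26 mA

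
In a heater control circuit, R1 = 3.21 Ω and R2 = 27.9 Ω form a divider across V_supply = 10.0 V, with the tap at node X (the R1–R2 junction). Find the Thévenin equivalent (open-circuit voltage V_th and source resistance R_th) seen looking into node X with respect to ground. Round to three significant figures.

V_th ≈ 8.97 V, R_th ≈ 2.88 Ω

Open-circuit (no load on X): V_th = V_supply · R2/(R1 + R2) = 10.0 × 27.9/(3.210 + 27.9) = 8.968 V.
Zeroing V_supply shorts the top of R1 to ground, so R_th = R1 ‖ R2 = 2.879 Ω.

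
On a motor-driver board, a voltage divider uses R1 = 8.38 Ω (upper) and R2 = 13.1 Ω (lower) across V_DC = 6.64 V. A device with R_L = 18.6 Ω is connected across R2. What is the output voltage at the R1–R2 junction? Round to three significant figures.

The load sits in parallel with R2, giving an effective lower resistance R2' = R2·R_L/(R2+R_L) = 7.686 Ω.
Voltage divider with the loaded lower leg: V_out = 6.64 × 7.686/(8.38 + 7.686) = 6.64 × 0.4784 = 3.177 V.

V_out ≈ 3.18 V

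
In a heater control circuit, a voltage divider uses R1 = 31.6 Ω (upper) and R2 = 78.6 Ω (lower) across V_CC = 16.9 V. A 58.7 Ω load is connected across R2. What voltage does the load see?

The load sits in parallel with R2, giving an effective lower resistance R2' = R2·R_L/(R2+R_L) = 33.60 Ω.
Now apply the divider: V_out = 16.9 × 0.5154 = 8.710 V.
(Unloaded it would be 12.1 V; the load pulls it down.)

V_out ≈ 8.71 V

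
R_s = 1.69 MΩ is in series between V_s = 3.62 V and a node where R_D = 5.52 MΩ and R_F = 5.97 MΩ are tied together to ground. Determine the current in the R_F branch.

Parallel bank: R_p = 1/(1/5.52 + 1/5.97) = 2.868 MΩ.
V_A = 3.62 × 2.868/4.558 = 2.278 V.
Branch current I = V_A/R_F = 2.278/5.97 = 0.3815 µA.

I ≈ 0.382 µA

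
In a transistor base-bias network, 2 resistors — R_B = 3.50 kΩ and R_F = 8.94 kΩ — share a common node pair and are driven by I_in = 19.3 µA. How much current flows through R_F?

I ≈ 5.43 µA

Two-branch current divider: I_k = I_in · R_other/(R_1 + R_2).
So I = 19.3 × 3.50/12.44 = 5.430 µA.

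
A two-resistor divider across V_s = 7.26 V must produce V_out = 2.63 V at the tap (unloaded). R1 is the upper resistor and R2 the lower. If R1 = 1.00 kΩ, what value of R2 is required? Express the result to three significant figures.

The divider ratio is R2/(R1+R2) = 2.63/7.26 = 0.3623.
R2 = R1 · 0.3623/(1 − 0.3623) = 0.5680 kΩ.

R2 ≈ 0.568 kΩ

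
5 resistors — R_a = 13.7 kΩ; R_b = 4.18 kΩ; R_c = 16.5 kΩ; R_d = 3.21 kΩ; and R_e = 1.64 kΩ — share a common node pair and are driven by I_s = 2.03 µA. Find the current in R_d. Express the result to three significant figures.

I ≈ 0.489 µA

Total conductance ΣG = 1/13.7 + 1/4.18 + 1/16.5 + 1/3.21 + 1/1.64 = 1.294 (units of 1/kΩ).
Current divider: I(R_d) = I_s · G_k/ΣG = 2.03 × (0.3115/1.294) = 2.03 × 0.2407 = 0.4887 µA.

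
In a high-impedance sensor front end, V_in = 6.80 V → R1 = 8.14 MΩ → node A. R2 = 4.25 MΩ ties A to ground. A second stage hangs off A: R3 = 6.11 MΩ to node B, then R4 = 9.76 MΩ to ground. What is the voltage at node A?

V_A ≈ 1.98 V

Node A sees R2 in parallel with the series input of stage 2, R3 + R4 = 15.87 MΩ.
Effective lower resistance at A: R2 ‖ 15.87 = 3.352 MΩ.
V_A = 6.80 × 3.352/(8.14 + 3.352) = 1.984 V.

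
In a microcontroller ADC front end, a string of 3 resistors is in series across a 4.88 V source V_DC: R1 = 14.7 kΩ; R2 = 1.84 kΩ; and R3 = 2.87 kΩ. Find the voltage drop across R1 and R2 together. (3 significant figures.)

V ≈ 4.16 V

ΣR = 14.7 + 1.84 + 2.87 = 19.41 kΩ.
R_{R1..R2} = 14.7 + 1.84 = 16.54 kΩ.
By the voltage-divider rule, V = 4.88 × 16.54/19.41 = 4.158 V.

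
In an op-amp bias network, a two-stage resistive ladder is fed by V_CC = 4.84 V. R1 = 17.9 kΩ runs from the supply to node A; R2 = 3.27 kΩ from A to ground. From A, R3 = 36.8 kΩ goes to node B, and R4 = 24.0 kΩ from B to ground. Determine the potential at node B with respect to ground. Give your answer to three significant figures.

The second stage (R3 + R4 = 60.80 kΩ) loads node A in parallel with R2.
R2 ‖ (R3+R4) = 3.103 kΩ.
So V_A = 4.84 × 0.1477 = 0.7151 V.
Then the unloaded second divider: V_B = V_A × R4/(R3+R4) = 0.7151 × 0.3947 = 0.2823 V.

V_B ≈ 0.282 V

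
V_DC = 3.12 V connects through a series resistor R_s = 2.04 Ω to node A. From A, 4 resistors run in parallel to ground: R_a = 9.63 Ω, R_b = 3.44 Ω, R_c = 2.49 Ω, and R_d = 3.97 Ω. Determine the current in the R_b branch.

Combine the parallel branches: R_p = (1/9.63 + 1/3.44 + 1/2.49 + 1/3.97)⁻¹ = 0.9542 Ω.
Node voltage V_A = V_DC · R_p/(R_s + R_p) = 3.12 × 0.3187 = 0.9943 V.
I(R_b) = V_A / R_b = 0.9943/3.44 = 0.2890 A.

I ≈ 0.289 A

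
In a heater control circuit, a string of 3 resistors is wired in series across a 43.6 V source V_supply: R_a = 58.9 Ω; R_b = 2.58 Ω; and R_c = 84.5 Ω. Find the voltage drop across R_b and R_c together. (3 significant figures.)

V ≈ 26.0 V

Series total: ΣR = 58.9 + 2.58 + 84.5 = 146.0 Ω.
R_{R_b..R_c} = 2.58 + 84.5 = 87.08 Ω.
V = V_supply · R/ΣR = 43.6 × 0.5965 = 26.01 V.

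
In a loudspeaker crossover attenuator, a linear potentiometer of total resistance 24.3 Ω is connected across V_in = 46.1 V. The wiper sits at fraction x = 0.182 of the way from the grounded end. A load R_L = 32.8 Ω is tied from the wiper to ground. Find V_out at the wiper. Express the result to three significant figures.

Lower segment x·R_p = 4.423 Ω; upper segment (1−x)·R_p = 19.88 Ω.
R_L loads the lower segment: effective lower R = 3.897 Ω.
Loaded-divider output: V_out = 46.1 × 0.1639 = 7.557 V.

V_out ≈ 7.56 V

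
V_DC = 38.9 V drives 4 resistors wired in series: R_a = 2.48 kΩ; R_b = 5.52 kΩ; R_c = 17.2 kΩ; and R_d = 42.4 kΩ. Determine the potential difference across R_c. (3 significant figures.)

ΣR = 2.48 + 5.52 + 17.2 + 42.4 = 67.60 kΩ.
V = V_DC · R/ΣR = 38.9 × 0.2544 = 9.898 V.

V ≈ 9.90 V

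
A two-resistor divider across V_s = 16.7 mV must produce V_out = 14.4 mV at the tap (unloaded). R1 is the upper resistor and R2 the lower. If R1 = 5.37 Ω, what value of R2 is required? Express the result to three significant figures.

R2 ≈ 33.6 Ω

The divider ratio is R2/(R1+R2) = 14.4/16.7 = 0.8623.
So R2 = R1 · V_out/(V_s − V_out) = 5.37 × 14.4/(16.7 − 14.4) = 5.37 × 6.261 = 33.62 Ω.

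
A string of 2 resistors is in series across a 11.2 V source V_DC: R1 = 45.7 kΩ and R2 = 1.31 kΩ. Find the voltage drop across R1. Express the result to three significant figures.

Series total: ΣR = 45.7 + 1.31 = 47.01 kΩ.
V = V_DC · R/ΣR = 11.2 × 0.9721 = 10.89 V.

V ≈ 10.9 V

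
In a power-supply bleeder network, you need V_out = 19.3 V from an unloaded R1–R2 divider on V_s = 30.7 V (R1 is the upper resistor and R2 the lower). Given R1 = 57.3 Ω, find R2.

The divider ratio is R2/(R1+R2) = 19.3/30.7 = 0.6287.
So R2 = R1 · V_out/(V_s − V_out) = 57.3 × 19.3/(30.7 − 19.3) = 57.3 × 1.693 = 97.01 Ω.

R2 ≈ 97.0 Ω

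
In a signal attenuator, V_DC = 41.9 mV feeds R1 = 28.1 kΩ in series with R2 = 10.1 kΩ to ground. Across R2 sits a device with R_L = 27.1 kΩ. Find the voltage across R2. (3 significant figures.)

V_out ≈ 8.69 mV

The load sits in parallel with R2, giving an effective lower resistance R2' = R2·R_L/(R2+R_L) = 7.358 kΩ.
Then V_out = V_DC · R2'/(R1 + R2') = 41.9 × 7.358/35.46 = 8.695 mV.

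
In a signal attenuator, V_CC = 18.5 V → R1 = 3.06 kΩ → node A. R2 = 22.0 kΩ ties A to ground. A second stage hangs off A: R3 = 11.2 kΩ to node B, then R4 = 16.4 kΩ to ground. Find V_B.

V_B ≈ 8.79 V

Node A sees R2 in parallel with the series input of stage 2, R3 + R4 = 27.60 kΩ.
Effective lower resistance at A: R2 ‖ 27.60 = 12.24 kΩ.
V_A = 18.5 × 12.24/(3.06 + 12.24) = 14.80 V.
Stage 2 is unloaded, so V_B = V_A · R4/(R3+R4) = 14.80 × 16.4/27.60 = 8.794 V.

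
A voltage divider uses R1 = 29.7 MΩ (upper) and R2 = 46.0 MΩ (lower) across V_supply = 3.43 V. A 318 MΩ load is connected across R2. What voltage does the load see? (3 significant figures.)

V_out ≈ 1.97 V

The load sits in parallel with R2, giving an effective lower resistance R2' = R2·R_L/(R2+R_L) = 40.19 MΩ.
Then V_out = V_supply · R2'/(R1 + R2') = 3.43 × 40.19/69.89 = 1.972 V.
(Unloaded it would be 2.08 V; the load pulls it down.)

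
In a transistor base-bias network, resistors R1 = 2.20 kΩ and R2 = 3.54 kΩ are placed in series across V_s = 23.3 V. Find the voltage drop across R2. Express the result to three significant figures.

ΣR = 2.20 + 3.54 = 5.740 kΩ.
Voltage divider: V = V_s · (3.540 / 5.740) = 23.3 × 0.6167 = 14.37 V.

V ≈ 14.4 V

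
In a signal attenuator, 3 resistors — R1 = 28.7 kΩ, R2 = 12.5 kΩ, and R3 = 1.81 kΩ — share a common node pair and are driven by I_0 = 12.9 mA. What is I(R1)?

Conductances: ΣG = 1/28.7 + 1/12.5 + 1/1.81 = 0.6673 (1/kΩ).
R1 takes the fraction G_k/ΣG = 0.03484/0.6673 = 0.05221, so I = 12.9 × 0.05221 = 0.6735 mA.

I ≈ 0.674 mA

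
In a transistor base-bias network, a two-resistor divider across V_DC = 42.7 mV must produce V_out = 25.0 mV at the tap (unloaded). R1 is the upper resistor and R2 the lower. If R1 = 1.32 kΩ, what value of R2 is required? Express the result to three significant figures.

V_out/V_DC = R2/(R1+R2) = 0.5855.
R2 = R1 · 0.5855/(1 − 0.5855) = 1.864 kΩ.

R2 ≈ 1.86 kΩ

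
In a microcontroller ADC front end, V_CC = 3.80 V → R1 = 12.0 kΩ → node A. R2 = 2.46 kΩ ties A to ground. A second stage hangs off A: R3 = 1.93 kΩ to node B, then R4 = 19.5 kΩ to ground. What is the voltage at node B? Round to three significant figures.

Looking into the second stage from A: R3 + R4 = 21.43 kΩ appears in parallel with R2.
R2 ‖ (R3+R4) = 2.207 kΩ.
So V_A = 3.80 × 0.1553 = 0.5902 V.
Stage 2 is unloaded, so V_B = V_A · R4/(R3+R4) = 0.5902 × 19.5/21.43 = 0.5371 V.

V_B ≈ 0.537 V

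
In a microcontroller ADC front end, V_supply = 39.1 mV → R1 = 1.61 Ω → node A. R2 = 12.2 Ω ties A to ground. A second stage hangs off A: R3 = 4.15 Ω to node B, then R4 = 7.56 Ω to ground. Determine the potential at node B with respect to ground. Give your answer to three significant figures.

V_B ≈ 19.9 mV

The second stage (R3 + R4 = 11.71 Ω) loads node A in parallel with R2.
Effective lower resistance at A: R2 ‖ 11.71 = 5.975 Ω.
First divider: V_A = V_supply · 5.975/(1.61 + 5.975) = 30.80 mV.
Then the unloaded second divider: V_B = V_A × R4/(R3+R4) = 30.80 × 0.6456 = 19.88 mV.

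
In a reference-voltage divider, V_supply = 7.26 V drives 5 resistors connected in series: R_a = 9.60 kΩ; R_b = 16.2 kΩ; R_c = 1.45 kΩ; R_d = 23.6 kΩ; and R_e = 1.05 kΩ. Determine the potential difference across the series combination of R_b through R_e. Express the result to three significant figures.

V ≈ 5.92 V

ΣR = 9.60 + 16.2 + 1.45 + 23.6 + 1.05 = 51.90 kΩ.
R_{R_b..R_e} = 16.2 + 1.45 + 23.6 + 1.05 = 42.30 kΩ.
V = V_supply · R/ΣR = 7.26 × 0.8150 = 5.917 V.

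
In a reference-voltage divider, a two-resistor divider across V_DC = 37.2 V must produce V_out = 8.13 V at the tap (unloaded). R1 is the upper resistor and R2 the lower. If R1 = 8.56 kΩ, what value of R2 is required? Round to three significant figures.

R2 ≈ 2.39 kΩ

Required fraction k = V_out/V_DC = 0.2185.
So R2 = R1 · V_out/(V_DC − V_out) = 8.56 × 8.13/(37.2 − 8.13) = 8.56 × 0.2797 = 2.394 kΩ.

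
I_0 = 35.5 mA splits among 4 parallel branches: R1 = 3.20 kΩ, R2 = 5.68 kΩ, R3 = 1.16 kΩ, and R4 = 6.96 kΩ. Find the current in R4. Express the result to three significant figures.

Conductances: ΣG = 1/3.20 + 1/5.68 + 1/1.16 + 1/6.96 = 1.494 (1/kΩ).
Current divider: I(R4) = I_0 · G_k/ΣG = 35.5 × (0.1437/1.494) = 35.5 × 0.09615 = 3.413 mA.

I ≈ 3.41 mA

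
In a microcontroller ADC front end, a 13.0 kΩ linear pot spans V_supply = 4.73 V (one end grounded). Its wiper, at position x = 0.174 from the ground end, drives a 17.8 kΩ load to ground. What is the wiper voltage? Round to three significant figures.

Lower segment x·R_p = 2.262 kΩ; upper segment (1−x)·R_p = 10.74 kΩ.
R_L loads the lower segment: effective lower R = 2.007 kΩ.
Loaded-divider output: V_out = 4.73 × 0.1575 = 0.7448 V.

V_out ≈ 0.745 V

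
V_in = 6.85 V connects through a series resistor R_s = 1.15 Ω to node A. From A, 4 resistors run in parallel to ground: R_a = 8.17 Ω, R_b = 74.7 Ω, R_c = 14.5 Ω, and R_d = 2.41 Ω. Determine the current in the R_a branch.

Equivalent of the parallel group: R_p = 1.614 Ω.
V_A by voltage divider: V_A = 6.85 × 1.614/(1.15 + 1.614) = 4.000 V.
Branch current I = V_A/R_a = 4.000/8.17 = 0.4896 A.

I ≈ 0.490 A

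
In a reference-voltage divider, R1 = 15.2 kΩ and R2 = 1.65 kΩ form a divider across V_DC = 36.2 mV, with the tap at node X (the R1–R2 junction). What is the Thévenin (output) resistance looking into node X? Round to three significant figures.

R_th ≈ 1.49 kΩ

With V_DC suppressed (replaced by a short), R_th = R1 ‖ R2 = (15.20 × 1.65)/(15.20 + 1.65) = 1.488 kΩ.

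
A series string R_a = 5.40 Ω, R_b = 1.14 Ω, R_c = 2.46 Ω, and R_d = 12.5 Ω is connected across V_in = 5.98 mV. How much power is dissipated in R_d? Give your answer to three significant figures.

ΣR = 21.50 Ω → I = 5.98/21.50 = 0.2781 mA.
P(R_d) = I²·R_d = (0.2781)² × 12.5 = 0.9670 µW.

P ≈ 0.967 µW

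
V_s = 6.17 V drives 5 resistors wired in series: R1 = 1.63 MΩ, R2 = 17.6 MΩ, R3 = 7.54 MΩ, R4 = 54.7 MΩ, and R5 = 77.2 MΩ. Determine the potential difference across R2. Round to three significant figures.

Total series resistance ΣR = 1.63 + 17.6 + 7.54 + 54.7 + 77.2 = 158.7 MΩ.
V = V_s · R/ΣR = 6.17 × 0.1109 = 0.6844 V.

V ≈ 0.684 V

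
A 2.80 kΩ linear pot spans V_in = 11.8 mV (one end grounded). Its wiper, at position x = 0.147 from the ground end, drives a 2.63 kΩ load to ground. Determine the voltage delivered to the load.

The pot divides into 2.388 kΩ above the wiper and 0.4116 kΩ below.
R_L loads the lower segment: effective lower R = 0.3559 kΩ.
V_out = 11.8 × 0.3559/(2.388 + 0.3559) = 1.530 mV.

V_out ≈ 1.53 mV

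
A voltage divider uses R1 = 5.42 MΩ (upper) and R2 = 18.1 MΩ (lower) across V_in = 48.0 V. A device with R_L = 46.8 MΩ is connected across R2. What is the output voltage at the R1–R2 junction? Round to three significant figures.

V_out ≈ 33.9 V

The load sits in parallel with R2, giving an effective lower resistance R2' = R2·R_L/(R2+R_L) = 13.05 MΩ.
Voltage divider with the loaded lower leg: V_out = 48.0 × 13.05/(5.42 + 13.05) = 48.0 × 0.7066 = 33.92 V.
(Unloaded it would be 36.9 V; the load pulls it down.)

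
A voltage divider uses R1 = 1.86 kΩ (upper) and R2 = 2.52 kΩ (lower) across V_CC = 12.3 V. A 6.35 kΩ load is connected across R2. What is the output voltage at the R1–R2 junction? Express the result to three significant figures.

V_out ≈ 6.06 V

R2 ‖ R_L = (2.52 × 6.35)/(2.52 + 6.35) = 1.804 kΩ.
Now apply the divider: V_out = 12.3 × 0.4924 = 6.056 V.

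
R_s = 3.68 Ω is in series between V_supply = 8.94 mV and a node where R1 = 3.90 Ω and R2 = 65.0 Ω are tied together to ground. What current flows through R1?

I ≈ 1.15 mA

Combine the parallel branches: R_p = (1/3.90 + 1/65.0)⁻¹ = 3.679 Ω.
Node voltage V_A = V_supply · R_p/(R_s + R_p) = 8.94 × 0.4999 = 4.470 mV.
Branch current I = V_A/R1 = 4.470/3.90 = 1.146 mA.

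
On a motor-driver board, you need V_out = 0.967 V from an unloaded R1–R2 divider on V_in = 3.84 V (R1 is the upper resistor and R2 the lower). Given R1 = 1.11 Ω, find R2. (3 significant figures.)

The divider ratio is R2/(R1+R2) = 0.967/3.84 = 0.2518.
So R2 = R1 · V_out/(V_in − V_out) = 1.11 × 0.967/(3.84 − 0.967) = 1.11 × 0.3366 = 0.3736 Ω.

R2 ≈ 0.374 Ω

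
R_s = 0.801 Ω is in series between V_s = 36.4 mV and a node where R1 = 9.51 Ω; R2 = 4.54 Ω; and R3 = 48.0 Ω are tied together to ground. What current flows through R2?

I ≈ 6.28 mA

Parallel bank: R_p = 1/(1/9.51 + 1/4.54 + 1/48.0) = 2.888 Ω.
V_A by voltage divider: V_A = 36.4 × 2.888/(0.801 + 2.888) = 28.50 mV.
Branch current I = V_A/R2 = 28.50/4.54 = 6.277 mA.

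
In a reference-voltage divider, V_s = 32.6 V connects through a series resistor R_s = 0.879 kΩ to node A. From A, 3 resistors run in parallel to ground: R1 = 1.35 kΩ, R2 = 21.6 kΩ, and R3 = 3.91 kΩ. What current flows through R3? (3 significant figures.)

I ≈ 4.35 mA

Equivalent of the parallel group: R_p = 0.9590 kΩ.
Node voltage V_A = V_s · R_p/(R_s + R_p) = 32.6 × 0.5218 = 17.01 V.
Branch current I = V_A/R3 = 17.01/3.91 = 4.350 mA.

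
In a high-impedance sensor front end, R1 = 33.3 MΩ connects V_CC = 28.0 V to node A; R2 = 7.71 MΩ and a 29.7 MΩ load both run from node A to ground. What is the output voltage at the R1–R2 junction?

V_out ≈ 4.35 V

R2 ‖ R_L = (7.71 × 29.7)/(7.71 + 29.7) = 6.121 MΩ.
Then V_out = V_CC · R2'/(R1 + R2') = 28.0 × 6.121/39.42 = 4.348 V.
(Unloaded it would be 5.26 V; the load pulls it down.)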